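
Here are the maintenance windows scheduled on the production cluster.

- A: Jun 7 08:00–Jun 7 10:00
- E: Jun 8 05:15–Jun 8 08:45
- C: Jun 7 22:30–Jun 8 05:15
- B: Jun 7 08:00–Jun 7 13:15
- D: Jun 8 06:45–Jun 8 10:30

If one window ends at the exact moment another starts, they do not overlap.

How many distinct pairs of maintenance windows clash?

2

Two intervals overlap when each starts before the other ends.
Sorted by start: A, B, C, E, D.
B starts before A ends → A and B overlap.
C starts after A ends — done with A.
C starts after B ends — done with B.
E starts exactly when C ends (back-to-back, no overlap) — done with C.
D starts before E ends → E and D overlap.
Overlapping pairs: A & B, D & E — 2 in total.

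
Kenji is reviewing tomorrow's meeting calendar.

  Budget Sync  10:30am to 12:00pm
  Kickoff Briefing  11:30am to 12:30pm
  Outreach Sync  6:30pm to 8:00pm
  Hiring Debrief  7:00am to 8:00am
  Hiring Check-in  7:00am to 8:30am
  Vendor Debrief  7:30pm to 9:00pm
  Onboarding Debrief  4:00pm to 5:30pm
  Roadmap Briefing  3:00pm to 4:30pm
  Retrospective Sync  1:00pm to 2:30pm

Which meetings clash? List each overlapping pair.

Sorted by start: Hiring Debrief, Hiring Check-in, Budget Sync, Kickoff Briefing, Retrospective Sync, Roadmap Briefing, Onboarding Debrief, Outreach Sync, Vendor Debrief.
Hiring Check-in starts before Hiring Debrief ends → Hiring Debrief and Hiring Check-in overlap.
Budget Sync starts after Hiring Debrief ends, so nothing later overlaps Hiring Debrief either.
Budget Sync starts after Hiring Check-in ends, so nothing later overlaps Hiring Check-in either.
Kickoff Briefing starts before Budget Sync ends → Budget Sync and Kickoff Briefing overlap.
Retrospective Sync starts after Budget Sync ends, so nothing later overlaps Budget Sync either.
Retrospective Sync starts after Kickoff Briefing ends, so nothing later overlaps Kickoff Briefing either.
Roadmap Briefing starts after Retrospective Sync ends, so nothing later overlaps Retrospective Sync either.
Onboarding Debrief starts before Roadmap Briefing ends → Roadmap Briefing and Onboarding Debrief overlap.
Outreach Sync starts after Roadmap Briefing ends, so nothing later overlaps Roadmap Briefing either.
Outreach Sync starts after Onboarding Debrief ends, so nothing later overlaps Onboarding Debrief either.
Vendor Debrief starts before Outreach Sync ends → Outreach Sync and Vendor Debrief overlap.

Budget Sync & Kickoff Briefing, Hiring Check-in & Hiring Debrief, Onboarding Debrief & Roadmap Briefing, Outreach Sync & Vendor Debrief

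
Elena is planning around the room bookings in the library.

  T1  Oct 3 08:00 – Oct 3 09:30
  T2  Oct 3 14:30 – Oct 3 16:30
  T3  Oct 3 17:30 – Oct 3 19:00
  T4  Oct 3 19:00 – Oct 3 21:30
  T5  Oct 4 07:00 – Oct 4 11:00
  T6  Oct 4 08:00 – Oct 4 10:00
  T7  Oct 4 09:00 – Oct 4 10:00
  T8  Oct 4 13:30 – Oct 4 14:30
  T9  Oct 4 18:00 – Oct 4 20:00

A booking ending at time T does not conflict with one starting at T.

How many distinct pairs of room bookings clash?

Sorted by start: T1, T2, T3, T4, T5, T6, T7, T8, T9.
T2 starts after T1 ends; T1 is clear from here.
T3 starts after T2 ends; T2 is clear from here.
T4 starts exactly when T3 ends (back-to-back, no overlap); T3 is clear from here.
T5 starts after T4 ends; T4 is clear from here.
T6 starts before T5 ends → T5 and T6 overlap.
T7 starts before T5 ends → T5 and T7 overlap.
T8 starts after T5 ends; T5 is clear from here.
T7 starts before T6 ends → T6 and T7 overlap.
T8 starts after T6 ends; T6 is clear from here.
T8 starts after T7 ends; T7 is clear from here.
T9 starts after T8 ends.
Overlapping pairs: T5 & T6, T5 & T7, T6 & T7 — 3 in total.

3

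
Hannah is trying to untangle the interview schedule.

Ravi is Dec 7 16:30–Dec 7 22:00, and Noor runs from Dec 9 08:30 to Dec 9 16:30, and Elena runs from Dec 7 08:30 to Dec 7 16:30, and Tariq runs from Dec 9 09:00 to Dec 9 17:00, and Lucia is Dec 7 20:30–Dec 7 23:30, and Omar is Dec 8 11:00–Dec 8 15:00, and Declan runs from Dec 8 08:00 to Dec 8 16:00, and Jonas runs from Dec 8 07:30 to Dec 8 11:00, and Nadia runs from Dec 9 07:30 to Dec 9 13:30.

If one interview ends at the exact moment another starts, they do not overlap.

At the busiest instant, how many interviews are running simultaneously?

Sweep the timeline, counting +1 at each start and −1 at each end (ends before starts at a tie):
Dec 7 08:30 start Elena → 1
Dec 7 16:30 end Elena → 0
Dec 7 16:30 start Ravi → 1
Dec 7 20:30 start Lucia → 2
Dec 7 22:00 end Ravi → 1
Dec 7 23:30 end Lucia → 0
Dec 8 07:30 start Jonas → 1
Dec 8 08:00 start Declan → 2
Dec 8 11:00 end Jonas → 1
Dec 8 11:00 start Omar → 2
Dec 8 15:00 end Omar → 1
Dec 8 16:00 end Declan → 0
Dec 9 07:30 start Nadia → 1
Dec 9 08:30 start Noor → 2
Dec 9 09:00 start Tariq → 3
Dec 9 13:30 end Nadia → 2
Dec 9 16:30 end Noor → 1
Dec 9 17:00 end Tariq → 0
Peak is 3, at Dec 9 09:00 (Nadia, Noor, Tariq).

3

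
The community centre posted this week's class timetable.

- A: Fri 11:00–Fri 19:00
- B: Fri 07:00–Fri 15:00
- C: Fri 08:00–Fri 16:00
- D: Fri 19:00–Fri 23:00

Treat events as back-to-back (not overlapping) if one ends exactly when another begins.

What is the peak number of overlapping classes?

Sweep the timeline, counting +1 at each start and −1 at each end (ends before starts at a tie):
Fri 07:00 start B → 1
Fri 08:00 start C → 2
Fri 11:00 start A → 3
Fri 15:00 end B → 2
Fri 16:00 end C → 1
Fri 19:00 end A → 0
Fri 19:00 start D → 1
Fri 23:00 end D → 0
Peak is 3, at Fri 11:00 (A, B, C).

3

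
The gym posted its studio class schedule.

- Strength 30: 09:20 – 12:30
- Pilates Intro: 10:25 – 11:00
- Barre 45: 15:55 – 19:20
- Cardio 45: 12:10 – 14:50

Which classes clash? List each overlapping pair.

Sorted by start: Strength 30, Pilates Intro, Cardio 45, Barre 45.
Pilates Intro starts before Strength 30 ends → Strength 30 and Pilates Intro overlap.
Cardio 45 starts before Strength 30 ends → Strength 30 and Cardio 45 overlap.
Barre 45 starts after Strength 30 ends.
Cardio 45 starts after Pilates Intro ends, so nothing later overlaps Pilates Intro either.
Barre 45 starts after Cardio 45 ends.

Cardio 45 & Strength 30, Pilates Intro & Strength 30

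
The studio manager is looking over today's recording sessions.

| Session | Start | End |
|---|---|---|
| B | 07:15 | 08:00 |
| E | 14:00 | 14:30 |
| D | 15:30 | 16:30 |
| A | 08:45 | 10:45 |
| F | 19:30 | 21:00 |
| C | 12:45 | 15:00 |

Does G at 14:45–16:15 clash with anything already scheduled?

Yes — it overlaps C, D

B: ends 08:00 at or before G starts 14:45 → clear.
A: ends 10:45 at or before G starts 14:45 → clear.
C: starts 12:45 before G ends 16:15, and ends 15:00 after G starts 14:45 → overlap.
E: ends 14:30 at or before G starts 14:45 → clear.
D: starts 15:30 before G ends 16:15, and ends 16:30 after G starts 14:45 → overlap.
F: starts 19:30 at or after G ends 16:15 → clear.
G overlaps C, D.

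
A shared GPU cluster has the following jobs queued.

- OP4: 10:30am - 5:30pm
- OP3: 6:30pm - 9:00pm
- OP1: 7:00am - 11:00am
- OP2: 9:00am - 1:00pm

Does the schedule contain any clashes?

Yes

Sorted by start: OP1, OP2, OP4, OP3.
OP2 starts before OP1 ends → OP1 and OP2 overlap.
That's a conflict, so the schedule is not conflict-free.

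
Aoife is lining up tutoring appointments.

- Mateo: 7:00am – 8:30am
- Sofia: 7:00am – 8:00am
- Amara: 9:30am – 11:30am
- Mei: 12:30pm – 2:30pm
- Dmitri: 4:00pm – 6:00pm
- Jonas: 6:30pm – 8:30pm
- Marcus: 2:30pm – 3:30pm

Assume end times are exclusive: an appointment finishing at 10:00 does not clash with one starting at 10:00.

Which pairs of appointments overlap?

Mateo & Sofia

Sorted by start: Mateo, Sofia, Amara, Mei, Marcus, Dmitri, Jonas.
Sofia starts before Mateo ends → Mateo and Sofia overlap.
Amara starts after Mateo ends — done with Mateo.
Amara starts after Sofia ends — done with Sofia.
Mei starts after Amara ends — done with Amara.
Marcus starts exactly when Mei ends (back-to-back, no overlap) — done with Mei.
Dmitri starts after Marcus ends — done with Marcus.
Jonas starts after Dmitri ends.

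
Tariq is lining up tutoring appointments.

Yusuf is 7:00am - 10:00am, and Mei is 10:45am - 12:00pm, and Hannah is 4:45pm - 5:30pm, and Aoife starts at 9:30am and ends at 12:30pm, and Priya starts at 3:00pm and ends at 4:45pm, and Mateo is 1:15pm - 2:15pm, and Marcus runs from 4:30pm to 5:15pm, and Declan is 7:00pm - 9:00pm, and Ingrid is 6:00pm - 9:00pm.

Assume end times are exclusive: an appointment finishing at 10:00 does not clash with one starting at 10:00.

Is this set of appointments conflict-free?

Sorted by start: Yusuf, Aoife, Mei, Mateo, Priya, Marcus, Hannah, Ingrid, Declan.
Aoife starts before Yusuf ends → Yusuf and Aoife overlap.
That's a conflict, so the schedule is not conflict-free.

No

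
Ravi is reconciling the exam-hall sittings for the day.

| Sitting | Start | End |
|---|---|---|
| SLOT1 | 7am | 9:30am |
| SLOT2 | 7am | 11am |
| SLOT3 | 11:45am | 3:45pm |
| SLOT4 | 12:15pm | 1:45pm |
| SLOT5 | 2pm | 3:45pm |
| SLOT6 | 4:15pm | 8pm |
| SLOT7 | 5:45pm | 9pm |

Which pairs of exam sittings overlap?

Sorted by start: SLOT1, SLOT2, SLOT3, SLOT4, SLOT5, SLOT6, SLOT7.
SLOT2 starts before SLOT1 ends → SLOT1 and SLOT2 overlap.
SLOT3 starts after SLOT1 ends — done with SLOT1.
SLOT3 starts after SLOT2 ends — done with SLOT2.
SLOT4 starts before SLOT3 ends → SLOT3 and SLOT4 overlap.
SLOT5 starts before SLOT3 ends → SLOT3 and SLOT5 overlap.
SLOT6 starts after SLOT3 ends — done with SLOT3.
SLOT5 starts after SLOT4 ends — done with SLOT4.
SLOT6 starts after SLOT5 ends — done with SLOT5.
SLOT7 starts before SLOT6 ends → SLOT6 and SLOT7 overlap.

SLOT1 & SLOT2, SLOT3 & SLOT4, SLOT3 & SLOT5, SLOT6 & SLOT7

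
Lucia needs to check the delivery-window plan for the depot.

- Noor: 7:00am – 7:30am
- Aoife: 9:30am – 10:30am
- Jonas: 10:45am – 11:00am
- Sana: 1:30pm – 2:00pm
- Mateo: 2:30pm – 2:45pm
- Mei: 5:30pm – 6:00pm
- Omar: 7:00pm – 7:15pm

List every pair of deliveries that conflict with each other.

Two intervals overlap when each starts before the other ends.
Sorted by start: Noor, Aoife, Jonas, Sana, Mateo, Mei, Omar.
Aoife starts after Noor ends — done with Noor.
Jonas starts after Aoife ends — done with Aoife.
Sana starts after Jonas ends — done with Jonas.
Mateo starts after Sana ends — done with Sana.
Mei starts after Mateo ends — done with Mateo.
Omar starts after Mei ends.

no conflicts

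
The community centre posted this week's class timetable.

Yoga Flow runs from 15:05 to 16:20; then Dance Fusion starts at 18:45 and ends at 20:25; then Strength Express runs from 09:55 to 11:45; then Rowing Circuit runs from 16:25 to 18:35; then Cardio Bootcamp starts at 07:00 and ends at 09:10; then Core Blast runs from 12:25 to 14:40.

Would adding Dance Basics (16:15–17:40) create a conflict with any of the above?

Yes — it overlaps Rowing Circuit, Yoga Flow

Cardio Bootcamp: ends 09:10 at or before Dance Basics starts 16:15 → clear.
Strength Express: ends 11:45 at or before Dance Basics starts 16:15 → clear.
Core Blast: ends 14:40 at or before Dance Basics starts 16:15 → clear.
Yoga Flow: starts 15:05 before Dance Basics ends 17:40, and ends 16:20 after Dance Basics starts 16:15 → overlap.
Rowing Circuit: starts 16:25 before Dance Basics ends 17:40, and ends 18:35 after Dance Basics starts 16:15 → overlap.
Dance Fusion: starts 18:45 at or after Dance Basics ends 17:40 → clear.
Dance Basics overlaps Yoga Flow, Rowing Circuit.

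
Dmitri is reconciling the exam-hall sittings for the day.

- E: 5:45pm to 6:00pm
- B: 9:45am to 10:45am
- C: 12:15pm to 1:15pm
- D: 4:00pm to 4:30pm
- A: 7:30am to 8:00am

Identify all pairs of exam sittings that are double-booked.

no conflicts

Two intervals overlap when each starts before the other ends.
Sorted by start: A, B, C, D, E.
B starts after A ends, so nothing later overlaps A either.
C starts after B ends, so nothing later overlaps B either.
D starts after C ends, so nothing later overlaps C either.
E starts after D ends.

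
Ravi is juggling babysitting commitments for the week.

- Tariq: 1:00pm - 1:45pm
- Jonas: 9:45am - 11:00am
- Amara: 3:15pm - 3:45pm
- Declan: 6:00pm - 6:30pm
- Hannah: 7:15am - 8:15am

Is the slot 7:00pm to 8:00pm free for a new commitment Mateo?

Hannah: ends 8:15am at or before Mateo starts 7:00pm → clear.
Jonas: ends 11:00am at or before Mateo starts 7:00pm → clear.
Tariq: ends 1:45pm at or before Mateo starts 7:00pm → clear.
Amara: ends 3:45pm at or before Mateo starts 7:00pm → clear.
Declan: ends 6:30pm at or before Mateo starts 7:00pm → clear.

Yes — the slot is free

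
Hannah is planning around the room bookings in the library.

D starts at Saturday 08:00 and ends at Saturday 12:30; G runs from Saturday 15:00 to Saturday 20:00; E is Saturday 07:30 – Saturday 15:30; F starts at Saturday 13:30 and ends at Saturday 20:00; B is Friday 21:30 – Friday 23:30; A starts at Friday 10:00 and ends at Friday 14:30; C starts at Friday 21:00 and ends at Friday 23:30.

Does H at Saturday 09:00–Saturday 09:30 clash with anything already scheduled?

A: ends Friday 14:30 at or before H starts Saturday 09:00 → clear.
C: ends Friday 23:30 at or before H starts Saturday 09:00 → clear.
B: ends Friday 23:30 at or before H starts Saturday 09:00 → clear.
E: starts Saturday 07:30 before H ends Saturday 09:30, and ends Saturday 15:30 after H starts Saturday 09:00 → overlap.
D: starts Saturday 08:00 before H ends Saturday 09:30, and ends Saturday 12:30 after H starts Saturday 09:00 → overlap.
F: starts Saturday 13:30 at or after H ends Saturday 09:30 → clear.
G: starts Saturday 15:00 at or after H ends Saturday 09:30 → clear.
H overlaps D, E.

Yes — it overlaps D, E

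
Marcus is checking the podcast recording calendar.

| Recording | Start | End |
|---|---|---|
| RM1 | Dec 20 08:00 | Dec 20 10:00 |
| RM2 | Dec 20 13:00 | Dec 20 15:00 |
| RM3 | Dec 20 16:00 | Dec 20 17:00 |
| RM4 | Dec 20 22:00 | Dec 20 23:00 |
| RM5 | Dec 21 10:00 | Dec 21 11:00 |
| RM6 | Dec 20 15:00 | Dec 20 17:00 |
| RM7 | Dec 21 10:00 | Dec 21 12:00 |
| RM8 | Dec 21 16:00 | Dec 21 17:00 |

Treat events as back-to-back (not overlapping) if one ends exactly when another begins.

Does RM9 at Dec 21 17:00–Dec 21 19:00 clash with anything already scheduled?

No — it doesn't clash with anything

RM1: ends Dec 20 10:00 at or before RM9 starts Dec 21 17:00 → clear.
RM2: ends Dec 20 15:00 at or before RM9 starts Dec 21 17:00 → clear.
RM6: ends Dec 20 17:00 at or before RM9 starts Dec 21 17:00 → clear.
RM3: ends Dec 20 17:00 at or before RM9 starts Dec 21 17:00 → clear.
RM4: ends Dec 20 23:00 at or before RM9 starts Dec 21 17:00 → clear.
RM5: ends Dec 21 11:00 at or before RM9 starts Dec 21 17:00 → clear.
RM7: ends Dec 21 12:00 at or before RM9 starts Dec 21 17:00 → clear.
RM8: ends Dec 21 17:00 at or before RM9 starts Dec 21 17:00 → clear.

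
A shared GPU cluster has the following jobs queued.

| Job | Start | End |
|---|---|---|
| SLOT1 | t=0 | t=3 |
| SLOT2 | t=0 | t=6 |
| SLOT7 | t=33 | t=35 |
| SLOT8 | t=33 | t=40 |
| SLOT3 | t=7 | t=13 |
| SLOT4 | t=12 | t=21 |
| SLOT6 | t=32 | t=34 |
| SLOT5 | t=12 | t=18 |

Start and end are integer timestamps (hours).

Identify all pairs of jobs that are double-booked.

Sorted by start: SLOT1, SLOT2, SLOT3, SLOT4, SLOT5, SLOT6, SLOT7, SLOT8.
SLOT2 starts before SLOT1 ends → SLOT1 and SLOT2 overlap.
SLOT3 starts after SLOT1 ends; SLOT1 is clear from here.
SLOT3 starts after SLOT2 ends; SLOT2 is clear from here.
SLOT4 starts before SLOT3 ends → SLOT3 and SLOT4 overlap.
SLOT5 starts before SLOT3 ends → SLOT3 and SLOT5 overlap.
SLOT6 starts after SLOT3 ends; SLOT3 is clear from here.
SLOT5 starts before SLOT4 ends → SLOT4 and SLOT5 overlap.
SLOT6 starts after SLOT4 ends; SLOT4 is clear from here.
SLOT6 starts after SLOT5 ends; SLOT5 is clear from here.
SLOT7 starts before SLOT6 ends → SLOT6 and SLOT7 overlap.
SLOT8 starts before SLOT6 ends → SLOT6 and SLOT8 overlap.
SLOT8 starts before SLOT7 ends → SLOT7 and SLOT8 overlap.

SLOT1 & SLOT2, SLOT3 & SLOT4, SLOT3 & SLOT5, SLOT4 & SLOT5, SLOT6 & SLOT7, SLOT6 & SLOT8, SLOT7 & SLOT8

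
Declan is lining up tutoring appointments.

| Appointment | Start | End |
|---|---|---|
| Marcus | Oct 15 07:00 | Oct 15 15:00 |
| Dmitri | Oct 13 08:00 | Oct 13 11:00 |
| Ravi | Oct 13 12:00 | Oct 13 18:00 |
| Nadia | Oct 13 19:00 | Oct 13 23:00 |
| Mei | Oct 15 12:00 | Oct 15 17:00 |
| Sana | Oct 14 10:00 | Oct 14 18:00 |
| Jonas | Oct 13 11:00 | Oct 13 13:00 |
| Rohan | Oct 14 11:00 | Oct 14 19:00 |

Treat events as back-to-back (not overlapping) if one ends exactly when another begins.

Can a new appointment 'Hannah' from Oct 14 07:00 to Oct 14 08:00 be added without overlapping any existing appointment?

Dmitri: ends Oct 13 11:00 at or before Hannah starts Oct 14 07:00 → clear.
Jonas: ends Oct 13 13:00 at or before Hannah starts Oct 14 07:00 → clear.
Ravi: ends Oct 13 18:00 at or before Hannah starts Oct 14 07:00 → clear.
Nadia: ends Oct 13 23:00 at or before Hannah starts Oct 14 07:00 → clear.
Sana: starts Oct 14 10:00 at or after Hannah ends Oct 14 08:00 → clear.
Rohan: starts Oct 14 11:00 at or after Hannah ends Oct 14 08:00 → clear.
Marcus: starts Oct 15 07:00 at or after Hannah ends Oct 14 08:00 → clear.
Mei: starts Oct 15 12:00 at or after Hannah ends Oct 14 08:00 → clear.

Yes — the slot is free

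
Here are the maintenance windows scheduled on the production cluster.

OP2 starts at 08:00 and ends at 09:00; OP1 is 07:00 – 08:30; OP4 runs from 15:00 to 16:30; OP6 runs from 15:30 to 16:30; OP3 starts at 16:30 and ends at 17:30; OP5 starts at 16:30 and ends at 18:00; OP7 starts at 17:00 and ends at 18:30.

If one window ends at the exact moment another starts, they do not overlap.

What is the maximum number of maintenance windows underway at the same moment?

3

Sweep the timeline, counting +1 at each start and −1 at each end (ends before starts at a tie):
07:00 start OP1 → 1
08:00 start OP2 → 2
08:30 end OP1 → 1
09:00 end OP2 → 0
15:00 start OP4 → 1
15:30 start OP6 → 2
16:30 end OP4 → 1
16:30 end OP6 → 0
16:30 start OP3 → 1
16:30 start OP5 → 2
17:00 start OP7 → 3
17:30 end OP3 → 2
18:00 end OP5 → 1
18:30 end OP7 → 0
Peak is 3, at 17:00 (OP3, OP5, OP7).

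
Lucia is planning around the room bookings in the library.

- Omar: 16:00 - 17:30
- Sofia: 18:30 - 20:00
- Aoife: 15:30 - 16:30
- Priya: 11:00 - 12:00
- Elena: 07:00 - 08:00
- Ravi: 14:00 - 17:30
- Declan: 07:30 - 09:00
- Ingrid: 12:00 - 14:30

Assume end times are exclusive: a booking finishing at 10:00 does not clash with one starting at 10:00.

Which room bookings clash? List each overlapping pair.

Sorted by start: Elena, Declan, Priya, Ingrid, Ravi, Aoife, Omar, Sofia.
Declan starts before Elena ends → Elena and Declan overlap.
Priya starts after Elena ends, so Elena has no further overlaps.
Priya starts after Declan ends, so Declan has no further overlaps.
Ingrid starts exactly when Priya ends (back-to-back, no overlap), so Priya has no further overlaps.
Ravi starts before Ingrid ends → Ingrid and Ravi overlap.
Aoife starts after Ingrid ends, so Ingrid has no further overlaps.
Aoife starts before Ravi ends → Ravi and Aoife overlap.
Omar starts before Ravi ends → Ravi and Omar overlap.
Sofia starts after Ravi ends.
Omar starts before Aoife ends → Aoife and Omar overlap.
Sofia starts after Aoife ends.
Sofia starts after Omar ends.

Aoife & Omar, Aoife & Ravi, Declan & Elena, Ingrid & Ravi, Omar & Ravi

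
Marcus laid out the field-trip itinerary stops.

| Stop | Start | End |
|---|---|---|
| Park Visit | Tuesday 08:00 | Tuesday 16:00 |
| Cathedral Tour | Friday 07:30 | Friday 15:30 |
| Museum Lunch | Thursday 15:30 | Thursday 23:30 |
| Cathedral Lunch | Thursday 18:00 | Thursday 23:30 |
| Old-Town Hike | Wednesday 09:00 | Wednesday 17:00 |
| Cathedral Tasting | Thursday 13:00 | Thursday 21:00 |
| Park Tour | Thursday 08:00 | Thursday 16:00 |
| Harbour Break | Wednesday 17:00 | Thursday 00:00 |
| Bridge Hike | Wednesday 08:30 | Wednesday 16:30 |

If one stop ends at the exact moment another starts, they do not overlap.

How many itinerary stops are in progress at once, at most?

3

Sweep the timeline, counting +1 at each start and −1 at each end (ends before starts at a tie):
Tuesday 08:00 start Park Visit → 1
Tuesday 16:00 end Park Visit → 0
Wednesday 08:30 start Bridge Hike → 1
Wednesday 09:00 start Old-Town Hike → 2
Wednesday 16:30 end Bridge Hike → 1
Wednesday 17:00 end Old-Town Hike → 0
Wednesday 17:00 start Harbour Break → 1
Thursday 00:00 end Harbour Break → 0
Thursday 08:00 start Park Tour → 1
Thursday 13:00 start Cathedral Tasting → 2
Thursday 15:30 start Museum Lunch → 3
Thursday 16:00 end Park Tour → 2
Thursday 18:00 start Cathedral Lunch → 3
Thursday 21:00 end Cathedral Tasting → 2
Thursday 23:30 end Cathedral Lunch → 1
Thursday 23:30 end Museum Lunch → 0
Friday 07:30 start Cathedral Tour → 1
Friday 15:30 end Cathedral Tour → 0
Peak is 3, at Thursday 15:30 (Cathedral Tasting, Museum Lunch, Park Tour).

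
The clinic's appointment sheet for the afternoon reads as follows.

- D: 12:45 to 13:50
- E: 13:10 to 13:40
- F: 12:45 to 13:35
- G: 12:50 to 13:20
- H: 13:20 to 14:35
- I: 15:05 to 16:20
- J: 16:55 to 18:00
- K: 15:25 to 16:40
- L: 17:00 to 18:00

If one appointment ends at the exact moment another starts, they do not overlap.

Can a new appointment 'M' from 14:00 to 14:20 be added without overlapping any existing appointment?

D: ends 13:50 at or before M starts 14:00 → clear.
F: ends 13:35 at or before M starts 14:00 → clear.
G: ends 13:20 at or before M starts 14:00 → clear.
E: ends 13:40 at or before M starts 14:00 → clear.
H: starts 13:20 before M ends 14:20, and ends 14:35 after M starts 14:00 → overlap.
I: starts 15:05 at or after M ends 14:20 → clear.
K: starts 15:25 at or after M ends 14:20 → clear.
J: starts 16:55 at or after M ends 14:20 → clear.
L: starts 17:00 at or after M ends 14:20 → clear.
M overlaps H.

No — it overlaps H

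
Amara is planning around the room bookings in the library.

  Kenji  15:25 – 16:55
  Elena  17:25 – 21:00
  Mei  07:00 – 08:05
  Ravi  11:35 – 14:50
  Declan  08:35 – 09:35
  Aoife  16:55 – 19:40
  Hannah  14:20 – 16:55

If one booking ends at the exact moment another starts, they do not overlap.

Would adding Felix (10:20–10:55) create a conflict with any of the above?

No — it doesn't clash with anything

Mei: ends 08:05 at or before Felix starts 10:20 → clear.
Declan: ends 09:35 at or before Felix starts 10:20 → clear.
Ravi: starts 11:35 at or after Felix ends 10:55 → clear.
Hannah: starts 14:20 at or after Felix ends 10:55 → clear.
Kenji: starts 15:25 at or after Felix ends 10:55 → clear.
Aoife: starts 16:55 at or after Felix ends 10:55 → clear.
Elena: starts 17:25 at or after Felix ends 10:55 → clear.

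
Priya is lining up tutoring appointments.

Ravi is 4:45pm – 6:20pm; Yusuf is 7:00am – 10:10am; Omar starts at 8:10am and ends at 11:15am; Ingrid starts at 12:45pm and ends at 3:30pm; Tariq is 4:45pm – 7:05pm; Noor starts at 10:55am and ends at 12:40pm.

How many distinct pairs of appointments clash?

3

Check each pair: they overlap iff neither finishes before the other starts.
Sorted by start: Yusuf, Omar, Noor, Ingrid, Ravi, Tariq.
Omar starts before Yusuf ends → Yusuf and Omar overlap.
Noor starts after Yusuf ends; Yusuf is clear from here.
Noor starts before Omar ends → Omar and Noor overlap.
Ingrid starts after Omar ends; Omar is clear from here.
Ingrid starts after Noor ends; Noor is clear from here.
Ravi starts after Ingrid ends; Ingrid is clear from here.
Tariq starts before Ravi ends → Ravi and Tariq overlap.
Overlapping pairs: Noor & Omar, Omar & Yusuf, Ravi & Tariq — 3 in total.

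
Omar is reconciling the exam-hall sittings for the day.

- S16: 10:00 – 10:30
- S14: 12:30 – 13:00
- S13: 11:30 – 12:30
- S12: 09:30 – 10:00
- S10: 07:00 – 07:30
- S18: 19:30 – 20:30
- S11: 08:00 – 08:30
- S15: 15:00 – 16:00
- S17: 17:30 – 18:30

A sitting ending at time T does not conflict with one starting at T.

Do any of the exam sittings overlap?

Sorted by start: S10, S11, S12, S16, S13, S14, S15, S17, S18.
S11 starts after S10 ends; S10 is clear from here.
S12 starts after S11 ends; S11 is clear from here.
S16 starts exactly when S12 ends (back-to-back, no overlap); S12 is clear from here.
S13 starts after S16 ends; S16 is clear from here.
S14 starts exactly when S13 ends (back-to-back, no overlap); S13 is clear from here.
S15 starts after S14 ends; S14 is clear from here.
S17 starts after S15 ends; S15 is clear from here.
S18 starts after S17 ends.
Every pair is clear; the schedule has no overlaps.

No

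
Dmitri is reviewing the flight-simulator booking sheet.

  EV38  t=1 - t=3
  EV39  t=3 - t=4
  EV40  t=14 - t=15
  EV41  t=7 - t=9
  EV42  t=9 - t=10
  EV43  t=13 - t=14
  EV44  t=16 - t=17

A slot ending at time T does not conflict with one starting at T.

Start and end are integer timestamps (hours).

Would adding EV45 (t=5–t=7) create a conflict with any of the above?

No — it doesn't clash with anything

EV38: ends t=3 at or before EV45 starts t=5 → clear.
EV39: ends t=4 at or before EV45 starts t=5 → clear.
EV41: starts t=7 at or after EV45 ends t=7 → clear.
EV42: starts t=9 at or after EV45 ends t=7 → clear.
EV43: starts t=13 at or after EV45 ends t=7 → clear.
EV40: starts t=14 at or after EV45 ends t=7 → clear.
EV44: starts t=16 at or after EV45 ends t=7 → clear.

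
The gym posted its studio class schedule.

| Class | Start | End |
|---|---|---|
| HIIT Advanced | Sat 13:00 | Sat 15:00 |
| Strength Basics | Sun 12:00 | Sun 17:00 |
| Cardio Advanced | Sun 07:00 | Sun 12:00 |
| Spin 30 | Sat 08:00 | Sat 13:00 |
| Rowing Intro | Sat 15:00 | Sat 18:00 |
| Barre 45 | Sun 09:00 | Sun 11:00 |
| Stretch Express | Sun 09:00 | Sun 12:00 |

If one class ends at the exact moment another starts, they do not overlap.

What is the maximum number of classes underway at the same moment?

3

Sweep the timeline, counting +1 at each start and −1 at each end (ends before starts at a tie):
Sat 08:00 start Spin 30 → 1
Sat 13:00 end Spin 30 → 0
Sat 13:00 start HIIT Advanced → 1
Sat 15:00 end HIIT Advanced → 0
Sat 15:00 start Rowing Intro → 1
Sat 18:00 end Rowing Intro → 0
Sun 07:00 start Cardio Advanced → 1
Sun 09:00 start Barre 45 → 2
Sun 09:00 start Stretch Express → 3
Sun 11:00 end Barre 45 → 2
Sun 12:00 end Cardio Advanced → 1
Sun 12:00 end Stretch Express → 0
Sun 12:00 start Strength Basics → 1
Sun 17:00 end Strength Basics → 0
Peak is 3, at Sun 09:00 (Barre 45, Cardio Advanced, Stretch Express).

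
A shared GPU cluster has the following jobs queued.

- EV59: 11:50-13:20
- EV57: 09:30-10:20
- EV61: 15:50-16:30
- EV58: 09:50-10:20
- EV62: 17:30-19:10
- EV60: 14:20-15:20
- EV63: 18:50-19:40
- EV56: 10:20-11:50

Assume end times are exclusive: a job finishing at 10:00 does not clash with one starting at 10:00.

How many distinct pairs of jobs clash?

2

Two intervals overlap when each starts before the other ends.
Sorted by start: EV57, EV58, EV56, EV59, EV60, EV61, EV62, EV63.
EV58 starts before EV57 ends → EV57 and EV58 overlap.
EV56 starts exactly when EV57 ends (back-to-back, no overlap), so EV57 has no further overlaps.
EV56 starts exactly when EV58 ends (back-to-back, no overlap), so EV58 has no further overlaps.
EV59 starts exactly when EV56 ends (back-to-back, no overlap), so EV56 has no further overlaps.
EV60 starts after EV59 ends, so EV59 has no further overlaps.
EV61 starts after EV60 ends, so EV60 has no further overlaps.
EV62 starts after EV61 ends, so EV61 has no further overlaps.
EV63 starts before EV62 ends → EV62 and EV63 overlap.
Overlapping pairs: EV57 & EV58, EV62 & EV63 — 2 in total.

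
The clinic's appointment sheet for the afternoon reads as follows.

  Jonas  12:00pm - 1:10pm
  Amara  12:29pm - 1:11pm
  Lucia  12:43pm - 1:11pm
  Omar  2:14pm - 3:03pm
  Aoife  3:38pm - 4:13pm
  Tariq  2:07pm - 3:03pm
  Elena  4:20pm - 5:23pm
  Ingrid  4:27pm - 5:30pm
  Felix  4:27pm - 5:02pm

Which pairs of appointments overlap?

Amara & Jonas, Amara & Lucia, Elena & Felix, Elena & Ingrid, Felix & Ingrid, Jonas & Lucia, Omar & Tariq

Sorted by start: Jonas, Amara, Lucia, Tariq, Omar, Aoife, Elena, Ingrid, Felix.
Amara starts before Jonas ends → Jonas and Amara overlap.
Lucia starts before Jonas ends → Jonas and Lucia overlap.
Tariq starts after Jonas ends, so Jonas has no further overlaps.
Lucia starts before Amara ends → Amara and Lucia overlap.
Tariq starts after Amara ends, so Amara has no further overlaps.
Tariq starts after Lucia ends, so Lucia has no further overlaps.
Omar starts before Tariq ends → Tariq and Omar overlap.
Aoife starts after Tariq ends, so Tariq has no further overlaps.
Aoife starts after Omar ends, so Omar has no further overlaps.
Elena starts after Aoife ends, so Aoife has no further overlaps.
Ingrid starts before Elena ends → Elena and Ingrid overlap.
Felix starts before Elena ends → Elena and Felix overlap.
Felix starts before Ingrid ends → Ingrid and Felix overlap.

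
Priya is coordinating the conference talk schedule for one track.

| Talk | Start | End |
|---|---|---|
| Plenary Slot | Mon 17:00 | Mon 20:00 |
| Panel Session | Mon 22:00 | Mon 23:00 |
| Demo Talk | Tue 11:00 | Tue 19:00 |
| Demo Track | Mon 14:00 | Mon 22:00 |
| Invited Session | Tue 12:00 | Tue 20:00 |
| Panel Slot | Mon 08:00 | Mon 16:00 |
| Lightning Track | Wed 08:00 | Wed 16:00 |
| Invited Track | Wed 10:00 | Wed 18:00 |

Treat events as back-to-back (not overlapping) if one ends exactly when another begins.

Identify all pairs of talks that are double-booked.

Two intervals overlap when each starts before the other ends.
Sorted by start: Panel Slot, Demo Track, Plenary Slot, Panel Session, Demo Talk, Invited Session, Lightning Track, Invited Track.
Demo Track starts before Panel Slot ends → Panel Slot and Demo Track overlap.
Plenary Slot starts after Panel Slot ends, so Panel Slot has no further overlaps.
Plenary Slot starts before Demo Track ends → Demo Track and Plenary Slot overlap.
Panel Session starts exactly when Demo Track ends (back-to-back, no overlap), so Demo Track has no further overlaps.
Panel Session starts after Plenary Slot ends, so Plenary Slot has no further overlaps.
Demo Talk starts after Panel Session ends, so Panel Session has no further overlaps.
Invited Session starts before Demo Talk ends → Demo Talk and Invited Session overlap.
Lightning Track starts after Demo Talk ends, so Demo Talk has no further overlaps.
Lightning Track starts after Invited Session ends, so Invited Session has no further overlaps.
Invited Track starts before Lightning Track ends → Lightning Track and Invited Track overlap.

Demo Talk & Invited Session, Demo Track & Panel Slot, Demo Track & Plenary Slot, Invited Track & Lightning Track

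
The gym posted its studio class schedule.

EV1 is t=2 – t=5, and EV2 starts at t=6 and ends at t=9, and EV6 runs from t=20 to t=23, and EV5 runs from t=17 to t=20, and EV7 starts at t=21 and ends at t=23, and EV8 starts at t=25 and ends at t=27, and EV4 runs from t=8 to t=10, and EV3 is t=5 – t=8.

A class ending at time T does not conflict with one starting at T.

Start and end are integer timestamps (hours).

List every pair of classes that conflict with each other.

EV2 & EV3, EV2 & EV4, EV6 & EV7

Check each pair: they overlap iff neither finishes before the other starts.
Sorted by start: EV1, EV3, EV2, EV4, EV5, EV6, EV7, EV8.
EV3 starts exactly when EV1 ends (back-to-back, no overlap) — done with EV1.
EV2 starts before EV3 ends → EV3 and EV2 overlap.
EV4 starts exactly when EV3 ends (back-to-back, no overlap) — done with EV3.
EV4 starts before EV2 ends → EV2 and EV4 overlap.
EV5 starts after EV2 ends — done with EV2.
EV5 starts after EV4 ends — done with EV4.
EV6 starts exactly when EV5 ends (back-to-back, no overlap) — done with EV5.
EV7 starts before EV6 ends → EV6 and EV7 overlap.
EV8 starts after EV6 ends.
EV8 starts after EV7 ends.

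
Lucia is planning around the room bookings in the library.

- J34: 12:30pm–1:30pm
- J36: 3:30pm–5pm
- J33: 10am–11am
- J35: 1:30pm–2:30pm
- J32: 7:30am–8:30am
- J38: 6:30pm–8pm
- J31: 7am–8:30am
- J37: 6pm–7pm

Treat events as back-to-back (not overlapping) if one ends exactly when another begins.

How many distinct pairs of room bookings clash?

2

Two intervals overlap when each starts before the other ends.
Sorted by start: J31, J32, J33, J34, J35, J36, J37, J38.
J32 starts before J31 ends → J31 and J32 overlap.
J33 starts after J31 ends; J31 is clear from here.
J33 starts after J32 ends; J32 is clear from here.
J34 starts after J33 ends; J33 is clear from here.
J35 starts exactly when J34 ends (back-to-back, no overlap); J34 is clear from here.
J36 starts after J35 ends; J35 is clear from here.
J37 starts after J36 ends; J36 is clear from here.
J38 starts before J37 ends → J37 and J38 overlap.
Overlapping pairs: J31 & J32, J37 & J38 — 2 in total.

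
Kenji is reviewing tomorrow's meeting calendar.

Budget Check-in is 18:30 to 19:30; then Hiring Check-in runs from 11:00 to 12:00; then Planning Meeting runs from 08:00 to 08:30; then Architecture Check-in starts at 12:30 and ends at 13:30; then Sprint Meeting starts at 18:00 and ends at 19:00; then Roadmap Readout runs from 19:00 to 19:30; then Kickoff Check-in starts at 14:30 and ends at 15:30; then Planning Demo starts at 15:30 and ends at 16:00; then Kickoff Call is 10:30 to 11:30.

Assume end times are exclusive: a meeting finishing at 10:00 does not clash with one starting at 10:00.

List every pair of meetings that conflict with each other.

Sorted by start: Planning Meeting, Kickoff Call, Hiring Check-in, Architecture Check-in, Kickoff Check-in, Planning Demo, Sprint Meeting, Budget Check-in, Roadmap Readout.
Kickoff Call starts after Planning Meeting ends; Planning Meeting is clear from here.
Hiring Check-in starts before Kickoff Call ends → Kickoff Call and Hiring Check-in overlap.
Architecture Check-in starts after Kickoff Call ends; Kickoff Call is clear from here.
Architecture Check-in starts after Hiring Check-in ends; Hiring Check-in is clear from here.
Kickoff Check-in starts after Architecture Check-in ends; Architecture Check-in is clear from here.
Planning Demo starts exactly when Kickoff Check-in ends (back-to-back, no overlap); Kickoff Check-in is clear from here.
Sprint Meeting starts after Planning Demo ends; Planning Demo is clear from here.
Budget Check-in starts before Sprint Meeting ends → Sprint Meeting and Budget Check-in overlap.
Roadmap Readout starts exactly when Sprint Meeting ends (back-to-back, no overlap).
Roadmap Readout starts before Budget Check-in ends → Budget Check-in and Roadmap Readout overlap.

Budget Check-in & Roadmap Readout, Budget Check-in & Sprint Meeting, Hiring Check-in & Kickoff Call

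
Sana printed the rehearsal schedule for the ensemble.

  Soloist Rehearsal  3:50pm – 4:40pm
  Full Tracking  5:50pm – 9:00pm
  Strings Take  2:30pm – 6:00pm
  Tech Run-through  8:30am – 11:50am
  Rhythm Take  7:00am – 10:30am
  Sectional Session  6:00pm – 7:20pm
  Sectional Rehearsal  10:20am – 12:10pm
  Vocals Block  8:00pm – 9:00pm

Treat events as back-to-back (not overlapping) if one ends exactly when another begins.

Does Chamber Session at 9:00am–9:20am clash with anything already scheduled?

Rhythm Take: starts 7:00am before Chamber Session ends 9:20am, and ends 10:30am after Chamber Session starts 9:00am → overlap.
Tech Run-through: starts 8:30am before Chamber Session ends 9:20am, and ends 11:50am after Chamber Session starts 9:00am → overlap.
Sectional Rehearsal: starts 10:20am at or after Chamber Session ends 9:20am → clear.
Strings Take: starts 2:30pm at or after Chamber Session ends 9:20am → clear.
Soloist Rehearsal: starts 3:50pm at or after Chamber Session ends 9:20am → clear.
Full Tracking: starts 5:50pm at or after Chamber Session ends 9:20am → clear.
Sectional Session: starts 6:00pm at or after Chamber Session ends 9:20am → clear.
Vocals Block: starts 8:00pm at or after Chamber Session ends 9:20am → clear.
Chamber Session overlaps Rhythm Take, Tech Run-through.

Yes — it overlaps Rhythm Take, Tech Run-through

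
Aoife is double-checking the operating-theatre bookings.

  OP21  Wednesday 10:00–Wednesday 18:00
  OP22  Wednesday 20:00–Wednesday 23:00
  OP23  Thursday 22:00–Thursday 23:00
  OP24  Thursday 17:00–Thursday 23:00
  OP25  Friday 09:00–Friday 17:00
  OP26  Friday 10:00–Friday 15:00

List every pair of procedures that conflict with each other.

OP23 & OP24, OP25 & OP26

Sorted by start: OP21, OP22, OP24, OP23, OP25, OP26.
OP22 starts after OP21 ends — done with OP21.
OP24 starts after OP22 ends — done with OP22.
OP23 starts before OP24 ends → OP24 and OP23 overlap.
OP25 starts after OP24 ends — done with OP24.
OP25 starts after OP23 ends — done with OP23.
OP26 starts before OP25 ends → OP25 and OP26 overlap.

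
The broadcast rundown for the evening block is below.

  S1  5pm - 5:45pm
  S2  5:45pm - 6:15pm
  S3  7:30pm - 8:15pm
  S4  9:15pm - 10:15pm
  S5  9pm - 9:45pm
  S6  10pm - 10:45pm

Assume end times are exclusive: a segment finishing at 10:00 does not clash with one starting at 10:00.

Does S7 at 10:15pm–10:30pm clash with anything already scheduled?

S1: ends 5:45pm at or before S7 starts 10:15pm → clear.
S2: ends 6:15pm at or before S7 starts 10:15pm → clear.
S3: ends 8:15pm at or before S7 starts 10:15pm → clear.
S5: ends 9:45pm at or before S7 starts 10:15pm → clear.
S4: ends 10:15pm at or before S7 starts 10:15pm → clear.
S6: starts 10pm before S7 ends 10:30pm, and ends 10:45pm after S7 starts 10:15pm → overlap.
S7 overlaps S6.

Yes — it overlaps S6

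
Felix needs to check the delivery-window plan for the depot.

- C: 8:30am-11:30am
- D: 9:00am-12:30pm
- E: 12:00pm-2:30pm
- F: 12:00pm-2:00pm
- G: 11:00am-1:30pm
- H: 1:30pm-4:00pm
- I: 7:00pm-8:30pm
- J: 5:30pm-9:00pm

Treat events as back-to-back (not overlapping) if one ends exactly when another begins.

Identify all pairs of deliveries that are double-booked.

C & D, C & G, D & E, D & F, D & G, E & F, E & G, E & H, F & G, F & H, I & J

Check each pair: they overlap iff neither finishes before the other starts.
Sorted by start: C, D, G, E, F, H, J, I.
D starts before C ends → C and D overlap.
G starts before C ends → C and G overlap.
E starts after C ends, so nothing later overlaps C either.
G starts before D ends → D and G overlap.
E starts before D ends → D and E overlap.
F starts before D ends → D and F overlap.
H starts after D ends, so nothing later overlaps D either.
E starts before G ends → G and E overlap.
F starts before G ends → G and F overlap.
H starts exactly when G ends (back-to-back, no overlap), so nothing later overlaps G either.
F starts before E ends → E and F overlap.
H starts before E ends → E and H overlap.
J starts after E ends, so nothing later overlaps E either.
H starts before F ends → F and H overlap.
J starts after F ends, so nothing later overlaps F either.
J starts after H ends, so nothing later overlaps H either.
I starts before J ends → J and I overlap.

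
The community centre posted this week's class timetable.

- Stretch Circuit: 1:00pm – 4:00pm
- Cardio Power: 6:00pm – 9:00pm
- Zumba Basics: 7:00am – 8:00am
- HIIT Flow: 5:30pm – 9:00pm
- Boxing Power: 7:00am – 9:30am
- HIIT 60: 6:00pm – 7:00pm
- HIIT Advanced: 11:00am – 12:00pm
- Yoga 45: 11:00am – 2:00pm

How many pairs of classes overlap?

Check each pair: they overlap iff neither finishes before the other starts.
Sorted by start: Boxing Power, Zumba Basics, Yoga 45, HIIT Advanced, Stretch Circuit, HIIT Flow, Cardio Power, HIIT 60.
Zumba Basics starts before Boxing Power ends → Boxing Power and Zumba Basics overlap.
Yoga 45 starts after Boxing Power ends, so nothing later overlaps Boxing Power either.
Yoga 45 starts after Zumba Basics ends, so nothing later overlaps Zumba Basics either.
HIIT Advanced starts before Yoga 45 ends → Yoga 45 and HIIT Advanced overlap.
Stretch Circuit starts before Yoga 45 ends → Yoga 45 and Stretch Circuit overlap.
HIIT Flow starts after Yoga 45 ends, so nothing later overlaps Yoga 45 either.
Stretch Circuit starts after HIIT Advanced ends, so nothing later overlaps HIIT Advanced either.
HIIT Flow starts after Stretch Circuit ends, so nothing later overlaps Stretch Circuit either.
Cardio Power starts before HIIT Flow ends → HIIT Flow and Cardio Power overlap.
HIIT 60 starts before HIIT Flow ends → HIIT Flow and HIIT 60 overlap.
HIIT 60 starts before Cardio Power ends → Cardio Power and HIIT 60 overlap.
Overlapping pairs: Boxing Power & Zumba Basics, Cardio Power & HIIT 60, Cardio Power & HIIT Flow, HIIT 60 & HIIT Flow, HIIT Advanced & Yoga 45, Stretch Circuit & Yoga 45 — 6 in total.

6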